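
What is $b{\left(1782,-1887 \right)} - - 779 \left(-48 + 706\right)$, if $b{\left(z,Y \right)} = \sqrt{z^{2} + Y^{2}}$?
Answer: $512582 + 3 \sqrt{748477} \approx 5.1518 \cdot 10^{5}$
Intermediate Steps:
$b{\left(z,Y \right)} = \sqrt{Y^{2} + z^{2}}$
$b{\left(1782,-1887 \right)} - - 779 \left(-48 + 706\right) = \sqrt{\left(-1887\right)^{2} + 1782^{2}} - - 779 \left(-48 + 706\right) = \sqrt{3560769 + 3175524} - \left(-779\right) 658 = \sqrt{6736293} - -512582 = 3 \sqrt{748477} + 512582 = 512582 + 3 \sqrt{748477}$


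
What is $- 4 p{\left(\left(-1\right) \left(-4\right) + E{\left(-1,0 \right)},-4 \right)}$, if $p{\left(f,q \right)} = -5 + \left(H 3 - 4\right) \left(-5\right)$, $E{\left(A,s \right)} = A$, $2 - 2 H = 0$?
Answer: $0$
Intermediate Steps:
$H = 1$ ($H = 1 - 0 = 1 + 0 = 1$)
$p{\left(f,q \right)} = 0$ ($p{\left(f,q \right)} = -5 + \left(1 \cdot 3 - 4\right) \left(-5\right) = -5 + \left(3 - 4\right) \left(-5\right) = -5 - -5 = -5 + 5 = 0$)
$- 4 p{\left(\left(-1\right) \left(-4\right) + E{\left(-1,0 \right)},-4 \right)} = \left(-4\right) 0 = 0$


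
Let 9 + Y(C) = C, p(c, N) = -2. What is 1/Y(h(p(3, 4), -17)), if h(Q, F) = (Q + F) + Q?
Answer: -1/30 ≈ -0.033333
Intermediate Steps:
h(Q, F) = F + 2*Q (h(Q, F) = (F + Q) + Q = F + 2*Q)
Y(C) = -9 + C
1/Y(h(p(3, 4), -17)) = 1/(-9 + (-17 + 2*(-2))) = 1/(-9 + (-17 - 4)) = 1/(-9 - 21) = 1/(-30) = -1/30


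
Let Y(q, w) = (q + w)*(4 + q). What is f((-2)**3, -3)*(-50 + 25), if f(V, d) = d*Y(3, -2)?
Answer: 525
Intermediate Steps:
Y(q, w) = (4 + q)*(q + w)
f(V, d) = 7*d (f(V, d) = d*(3**2 + 4*3 + 4*(-2) + 3*(-2)) = d*(9 + 12 - 8 - 6) = d*7 = 7*d)
f((-2)**3, -3)*(-50 + 25) = (7*(-3))*(-50 + 25) = -21*(-25) = 525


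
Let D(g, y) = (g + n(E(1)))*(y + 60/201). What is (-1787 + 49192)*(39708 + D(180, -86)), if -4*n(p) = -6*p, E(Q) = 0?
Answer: 77122056780/67 ≈ 1.1511e+9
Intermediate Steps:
n(p) = 3*p/2 (n(p) = -(-3)*p/2 = 3*p/2)
D(g, y) = g*(20/67 + y) (D(g, y) = (g + (3/2)*0)*(y + 60/201) = (g + 0)*(y + 60*(1/201)) = g*(y + 20/67) = g*(20/67 + y))
(-1787 + 49192)*(39708 + D(180, -86)) = (-1787 + 49192)*(39708 + (1/67)*180*(20 + 67*(-86))) = 47405*(39708 + (1/67)*180*(20 - 5762)) = 47405*(39708 + (1/67)*180*(-5742)) = 47405*(39708 - 1033560/67) = 47405*(1626876/67) = 77122056780/67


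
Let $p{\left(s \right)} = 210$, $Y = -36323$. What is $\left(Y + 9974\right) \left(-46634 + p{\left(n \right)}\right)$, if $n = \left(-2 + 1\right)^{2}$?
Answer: $1223225976$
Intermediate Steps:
$n = 1$ ($n = \left(-1\right)^{2} = 1$)
$\left(Y + 9974\right) \left(-46634 + p{\left(n \right)}\right) = \left(-36323 + 9974\right) \left(-46634 + 210\right) = \left(-26349\right) \left(-46424\right) = 1223225976$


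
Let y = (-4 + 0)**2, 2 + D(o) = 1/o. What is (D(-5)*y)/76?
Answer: -44/95 ≈ -0.46316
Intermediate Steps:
D(o) = -2 + 1/o
y = 16 (y = (-4)**2 = 16)
(D(-5)*y)/76 = ((-2 + 1/(-5))*16)/76 = ((-2 - 1/5)*16)*(1/76) = -11/5*16*(1/76) = -176/5*1/76 = -44/95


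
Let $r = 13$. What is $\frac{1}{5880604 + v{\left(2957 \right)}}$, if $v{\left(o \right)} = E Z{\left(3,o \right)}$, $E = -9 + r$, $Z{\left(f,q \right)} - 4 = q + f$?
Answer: $\frac{1}{5892460} \approx 1.6971 \cdot 10^{-7}$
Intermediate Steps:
$Z{\left(f,q \right)} = 4 + f + q$ ($Z{\left(f,q \right)} = 4 + \left(q + f\right) = 4 + \left(f + q\right) = 4 + f + q$)
$E = 4$ ($E = -9 + 13 = 4$)
$v{\left(o \right)} = 28 + 4 o$ ($v{\left(o \right)} = 4 \left(4 + 3 + o\right) = 4 \left(7 + o\right) = 28 + 4 o$)
$\frac{1}{5880604 + v{\left(2957 \right)}} = \frac{1}{5880604 + \left(28 + 4 \cdot 2957\right)} = \frac{1}{5880604 + \left(28 + 11828\right)} = \frac{1}{5880604 + 11856} = \frac{1}{5892460}$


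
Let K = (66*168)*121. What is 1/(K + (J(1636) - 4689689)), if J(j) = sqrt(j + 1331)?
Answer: -145567/487364284118 - sqrt(2967)/11209378534714 ≈ -2.9869e-7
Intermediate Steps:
J(j) = sqrt(1331 + j)
K = 1341648 (K = 11088*121 = 1341648)
1/(K + (J(1636) - 4689689)) = 1/(1341648 + (sqrt(1331 + 1636) - 4689689)) = 1/(1341648 + (sqrt(2967) - 4689689)) = 1/(1341648 + (-4689689 + sqrt(2967))) = 1/(-3348041 + sqrt(2967))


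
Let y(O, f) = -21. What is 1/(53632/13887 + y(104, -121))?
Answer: -13887/237995 ≈ -0.058350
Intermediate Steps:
1/(53632/13887 + y(104, -121)) = 1/(53632/13887 - 21) = 1/(-237995/13887) = -13887/237995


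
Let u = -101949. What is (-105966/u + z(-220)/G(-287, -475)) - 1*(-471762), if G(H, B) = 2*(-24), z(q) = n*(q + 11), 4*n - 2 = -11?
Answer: 1026021788211/2174912 ≈ 4.7175e+5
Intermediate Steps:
n = -9/4 (n = ½ + (¼)*(-11) = ½ - 11/4 = -9/4 ≈ -2.2500)
z(q) = -99/4 - 9*q/4 (z(q) = -9*(q + 11)/4 = -9*(11 + q)/4 = -99/4 - 9*q/4)
G(H, B) = -48
(-105966/u + z(-220)/G(-287, -475)) - 1*(-471762) = (-105966/(-101949) + (-99/4 - 9/4*(-220))/(-48)) - 1*(-471762) = (-105966*(-1/101949) + (-99/4 + 495)*(-1/48)) + 471762 = (35322/33983 + (1881/4)*(-1/48)) + 471762 = (35322/33983 - 627/64) + 471762 = -19046733/2174912 + 471762 = 1026021788211/2174912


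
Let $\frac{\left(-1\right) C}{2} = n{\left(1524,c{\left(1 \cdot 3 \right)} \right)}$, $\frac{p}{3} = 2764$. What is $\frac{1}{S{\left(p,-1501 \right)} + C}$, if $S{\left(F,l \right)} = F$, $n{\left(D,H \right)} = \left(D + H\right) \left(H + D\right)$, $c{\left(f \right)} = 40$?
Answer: $- \frac{1}{4883900} \approx -2.0475 \cdot 10^{-7}$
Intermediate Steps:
$p = 8292$ ($p = 3 \cdot 2764 = 8292$)
$n{\left(D,H \right)} = \left(D + H\right)^{2}$ ($n{\left(D,H \right)} = \left(D + H\right) \left(D + H\right) = \left(D + H\right)^{2}$)
$C = -4892192$ ($C = - 2 \left(1524 + 40\right)^{2} = - 2 \cdot 1564^{2} = \left(-2\right) 2446096 = -4892192$)
$\frac{1}{S{\left(p,-1501 \right)} + C} = \frac{1}{8292 - 4892192} = \frac{1}{-4883900} = - \frac{1}{4883900}$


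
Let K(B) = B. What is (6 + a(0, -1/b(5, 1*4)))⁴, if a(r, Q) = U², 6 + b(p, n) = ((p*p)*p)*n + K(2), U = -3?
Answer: 50625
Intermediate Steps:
b(p, n) = -4 + n*p³ (b(p, n) = -6 + (((p*p)*p)*n + 2) = -6 + ((p²*p)*n + 2) = -6 + (p³*n + 2) = -6 + (n*p³ + 2) = -6 + (2 + n*p³) = -4 + n*p³)
a(r, Q) = 9 (a(r, Q) = (-3)² = 9)
(6 + a(0, -1/b(5, 1*4)))⁴ = (6 + 9)⁴ = 15⁴ = 50625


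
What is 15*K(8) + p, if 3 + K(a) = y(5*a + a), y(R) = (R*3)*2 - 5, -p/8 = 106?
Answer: 3352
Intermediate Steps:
p = -848 (p = -8*106 = -848)
y(R) = -5 + 6*R (y(R) = (3*R)*2 - 5 = 6*R - 5 = -5 + 6*R)
K(a) = -8 + 36*a (K(a) = -3 + (-5 + 6*(5*a + a)) = -3 + (-5 + 6*(6*a)) = -3 + (-5 + 36*a) = -8 + 36*a)
15*K(8) + p = 15*(-8 + 36*8) - 848 = 15*(-8 + 288) - 848 = 15*280 - 848 = 4200 - 848 = 3352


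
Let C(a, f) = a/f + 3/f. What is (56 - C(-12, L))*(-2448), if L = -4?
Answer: -131580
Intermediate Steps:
C(a, f) = 3/f + a/f
(56 - C(-12, L))*(-2448) = (56 - (3 - 12)/(-4))*(-2448) = (56 - (-1)*(-9)/4)*(-2448) = (56 - 1*9/4)*(-2448) = (56 - 9/4)*(-2448) = (215/4)*(-2448) = -131580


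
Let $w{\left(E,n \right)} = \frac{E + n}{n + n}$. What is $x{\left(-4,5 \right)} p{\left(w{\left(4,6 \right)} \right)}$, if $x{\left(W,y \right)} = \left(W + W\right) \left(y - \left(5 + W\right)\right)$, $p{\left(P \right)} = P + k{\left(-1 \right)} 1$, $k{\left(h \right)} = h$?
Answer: $\frac{16}{3} \approx 5.3333$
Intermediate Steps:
$w{\left(E,n \right)} = \frac{E + n}{2 n}$
$p{\left(P \right)} = -1 + P$ ($p{\left(P \right)} = P - 1 = -1 + P$)
$x{\left(W,y \right)} = 2 W \left(-5 + y - W\right)$
$x{\left(-4,5 \right)} p{\left(w{\left(4,6 \right)} \right)} = 2 \left(-4\right) \left(-5 + 5 - -4\right) \left(-1 + \frac{4 + 6}{2 \cdot 6}\right) = 2 \left(-4\right) \left(-5 + 5 + 4\right) \left(-1 + \frac{1}{2} \cdot \frac{1}{6} \cdot 10\right) = 2 \left(-4\right) 4 \left(-1 + \frac{5}{6}\right) = \left(-32\right) \left(- \frac{1}{6}\right) = \frac{16}{3}$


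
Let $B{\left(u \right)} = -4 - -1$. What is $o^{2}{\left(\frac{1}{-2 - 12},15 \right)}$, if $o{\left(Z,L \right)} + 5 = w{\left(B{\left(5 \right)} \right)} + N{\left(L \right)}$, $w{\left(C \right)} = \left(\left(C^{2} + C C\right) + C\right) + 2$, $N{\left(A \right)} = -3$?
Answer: $81$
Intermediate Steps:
$B{\left(u \right)} = -3$ ($B{\left(u \right)} = -4 + 1 = -3$)
$w{\left(C \right)} = 2 + C + 2 C^{2}$ ($w{\left(C \right)} = \left(\left(C^{2} + C^{2}\right) + C\right) + 2 = \left(2 C^{2} + C\right) + 2 = \left(C + 2 C^{2}\right) + 2 = 2 + C + 2 C^{2}$)
$o{\left(Z,L \right)} = 9$ ($o{\left(Z,L \right)} = -5 + \left(\left(2 - 3 + 2 \left(-3\right)^{2}\right) - 3\right) = -5 + \left(\left(2 - 3 + 2 \cdot 9\right) - 3\right) = -5 + \left(\left(2 - 3 + 18\right) - 3\right) = -5 + \left(17 - 3\right) = -5 + 14 = 9$)
$o^{2}{\left(\frac{1}{-2 - 12},15 \right)} = 9^{2} = 81$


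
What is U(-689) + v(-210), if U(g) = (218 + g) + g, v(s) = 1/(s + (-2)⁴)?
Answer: -225041/194 ≈ -1160.0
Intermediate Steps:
v(s) = 1/(16 + s) (v(s) = 1/(s + 16) = 1/(16 + s))
U(g) = 218 + 2*g
U(-689) + v(-210) = (218 + 2*(-689)) + 1/(16 - 210) = (218 - 1378) + 1/(-194) = -1160 - 1/194 = -225041/194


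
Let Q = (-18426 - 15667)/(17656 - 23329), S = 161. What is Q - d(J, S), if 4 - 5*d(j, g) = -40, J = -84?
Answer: -79147/28365 ≈ -2.7903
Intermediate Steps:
d(j, g) = 44/5 (d(j, g) = ⅘ - ⅕*(-40) = ⅘ + 8 = 44/5)
Q = 34093/5673 (Q = -34093/(-5673) = -34093*(-1/5673) = 34093/5673 ≈ 6.0097)
Q - d(J, S) = 34093/5673 - 1*44/5 = 34093/5673 - 44/5 = -79147/28365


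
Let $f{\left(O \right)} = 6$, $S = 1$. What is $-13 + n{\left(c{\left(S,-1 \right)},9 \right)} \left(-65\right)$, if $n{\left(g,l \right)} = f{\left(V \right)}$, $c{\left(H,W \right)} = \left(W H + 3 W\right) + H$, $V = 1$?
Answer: $-403$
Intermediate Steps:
$c{\left(H,W \right)} = H + 3 W + H W$ ($c{\left(H,W \right)} = \left(H W + 3 W\right) + H = \left(3 W + H W\right) + H = H + 3 W + H W$)
$n{\left(g,l \right)} = 6$
$-13 + n{\left(c{\left(S,-1 \right)},9 \right)} \left(-65\right) = -13 + 6 \left(-65\right) = -13 - 390 = -403$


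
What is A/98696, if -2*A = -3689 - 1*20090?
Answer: 23779/197392 ≈ 0.12047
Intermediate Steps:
A = 23779/2 (A = -(-3689 - 1*20090)/2 = -(-3689 - 20090)/2 = -1/2*(-23779) = 23779/2 ≈ 11890.)
A/98696 = (23779/2)/98696 = (23779/2)*(1/98696) = 23779/197392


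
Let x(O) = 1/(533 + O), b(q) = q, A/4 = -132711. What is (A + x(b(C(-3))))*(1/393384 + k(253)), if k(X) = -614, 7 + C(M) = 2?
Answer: 67699567676211025/207706752 ≈ 3.2594e+8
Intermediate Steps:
A = -530844 (A = 4*(-132711) = -530844)
C(M) = -5 (C(M) = -7 + 2 = -5)
(A + x(b(C(-3))))*(1/393384 + k(253)) = (-530844 + 1/(533 - 5))*(1/393384 - 614) = (-530844 + 1/528)*(1/393384 - 614) = (-530844 + 1/528)*(-241537775/393384) = -280285631/528*(-241537775/393384) = 67699567676211025/207706752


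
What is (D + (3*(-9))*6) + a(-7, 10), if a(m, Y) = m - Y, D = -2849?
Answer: -3028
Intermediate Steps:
(D + (3*(-9))*6) + a(-7, 10) = (-2849 + (3*(-9))*6) + (-7 - 1*10) = (-2849 - 27*6) + (-7 - 10) = (-2849 - 162) - 17 = -3011 - 17 = -3028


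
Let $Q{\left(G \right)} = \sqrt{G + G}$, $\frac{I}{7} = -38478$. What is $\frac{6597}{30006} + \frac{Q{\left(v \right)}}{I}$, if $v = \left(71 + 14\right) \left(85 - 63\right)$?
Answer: $\frac{733}{3334} - \frac{\sqrt{935}}{134673} \approx 0.21963$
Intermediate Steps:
$I = -269346$ ($I = 7 \left(-38478\right) = -269346$)
$v = 1870$ ($v = 85 \cdot 22 = 1870$)
$Q{\left(G \right)} = \sqrt{2} \sqrt{G}$ ($Q{\left(G \right)} = \sqrt{2 G} = \sqrt{2} \sqrt{G}$)
$\frac{6597}{30006} + \frac{Q{\left(v \right)}}{I} = \frac{6597}{30006} + \frac{\sqrt{2} \sqrt{1870}}{-269346} = 6597 \cdot \frac{1}{30006} + 2 \sqrt{935} \left(- \frac{1}{269346}\right) = \frac{733}{3334} - \frac{\sqrt{935}}{134673}$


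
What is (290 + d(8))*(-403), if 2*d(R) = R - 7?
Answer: -234143/2 ≈ -1.1707e+5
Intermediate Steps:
d(R) = -7/2 + R/2 (d(R) = (R - 7)/2 = (-7 + R)/2 = -7/2 + R/2)
(290 + d(8))*(-403) = (290 + (-7/2 + (½)*8))*(-403) = (290 + (-7/2 + 4))*(-403) = (290 + ½)*(-403) = (581/2)*(-403) = -234143/2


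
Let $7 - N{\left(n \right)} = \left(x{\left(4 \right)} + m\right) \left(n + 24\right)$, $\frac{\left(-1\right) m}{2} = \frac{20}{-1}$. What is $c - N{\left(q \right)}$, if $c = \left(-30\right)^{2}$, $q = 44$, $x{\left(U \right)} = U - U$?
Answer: $3613$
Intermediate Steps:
$x{\left(U \right)} = 0$
$c = 900$
$m = 40$ ($m = - 2 \frac{20}{-1} = - 2 \cdot 20 \left(-1\right) = \left(-2\right) \left(-20\right) = 40$)
$N{\left(n \right)} = -953 - 40 n$ ($N{\left(n \right)} = 7 - \left(0 + 40\right) \left(n + 24\right) = 7 - 40 \left(24 + n\right) = 7 - \left(960 + 40 n\right) = -953 - 40 n$)
$c - N{\left(q \right)} = 900 - \left(-953 - 1760\right) = 900 - -2713 = 900 + 2713 = 3613$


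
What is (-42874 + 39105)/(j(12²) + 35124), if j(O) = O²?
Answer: -3769/55860 ≈ -0.067472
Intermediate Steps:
(-42874 + 39105)/(j(12²) + 35124) = (-42874 + 39105)/((12²)² + 35124) = -3769/(144² + 35124) = -3769/(20736 + 35124) = -3769/55860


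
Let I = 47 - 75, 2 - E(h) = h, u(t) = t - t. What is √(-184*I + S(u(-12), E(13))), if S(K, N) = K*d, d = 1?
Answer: 4*√322 ≈ 71.777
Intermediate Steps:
u(t) = 0
E(h) = 2 - h
S(K, N) = K (S(K, N) = K*1 = K)
I = -28
√(-184*I + S(u(-12), E(13))) = √(-184*(-28) + 0) = √(5152 + 0) = √5152 = 4*√322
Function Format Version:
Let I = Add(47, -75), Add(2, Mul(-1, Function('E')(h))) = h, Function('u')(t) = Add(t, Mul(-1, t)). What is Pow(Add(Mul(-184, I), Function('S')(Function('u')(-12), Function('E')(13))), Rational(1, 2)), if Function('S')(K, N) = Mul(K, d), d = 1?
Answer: Mul(4, Pow(322, Rational(1, 2))) ≈ 71.777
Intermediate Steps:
Function('u')(t) = 0
Function('E')(h) = Add(2, Mul(-1, h))
Function('S')(K, N) = K (Function('S')(K, N) = Mul(K, 1) = K)
I = -28
Pow(Add(Mul(-184, I), Function('S')(Function('u')(-12), Function('E')(13))), Rational(1, 2)) = Pow(Add(Mul(-184, -28), 0), Rational(1, 2)) = Pow(Add(5152, 0), Rational(1, 2)) = Pow(5152, Rational(1, 2)) = Mul(4, Pow(322, Rational(1, 2)))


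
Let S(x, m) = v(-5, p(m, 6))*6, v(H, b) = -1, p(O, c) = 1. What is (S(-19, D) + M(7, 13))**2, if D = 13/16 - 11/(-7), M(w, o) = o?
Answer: 49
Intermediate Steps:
D = 267/112 (D = 13*(1/16) - 11*(-1/7) = 13/16 + 11/7 = 267/112 ≈ 2.3839)
S(x, m) = -6 (S(x, m) = -1*6 = -6)
(S(-19, D) + M(7, 13))**2 = (-6 + 13)**2 = 7**2 = 49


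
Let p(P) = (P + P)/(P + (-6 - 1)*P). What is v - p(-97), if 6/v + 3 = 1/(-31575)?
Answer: -236812/142089 ≈ -1.6666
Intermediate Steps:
v = -94725/47363 (v = 6/(-3 + 1/(-31575)) = 6/(-3 - 1/31575) = 6/(-94726/31575) = 6*(-31575/94726) = -94725/47363 ≈ -2.0000)
p(P) = -1/3 (p(P) = (2*P)/(P - 7*P) = (2*P)/((-6*P)) = (2*P)*(-1/(6*P)) = -1/3)
v - p(-97) = -94725/47363 - 1*(-1/3) = -94725/47363 + 1/3 = -236812/142089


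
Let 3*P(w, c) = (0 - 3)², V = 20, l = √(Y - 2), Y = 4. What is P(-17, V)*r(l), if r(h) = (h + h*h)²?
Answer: 18 + 12*√2 ≈ 34.971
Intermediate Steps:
l = √2 (l = √(4 - 2) = √2 ≈ 1.4142)
P(w, c) = 3 (P(w, c) = (0 - 3)²/3 = (⅓)*(-3)² = (⅓)*9 = 3)
r(h) = (h + h²)²
P(-17, V)*r(l) = 3*((√2)²*(1 + √2)²) = 3*(2*(1 + √2)²) = 6*(1 + √2)²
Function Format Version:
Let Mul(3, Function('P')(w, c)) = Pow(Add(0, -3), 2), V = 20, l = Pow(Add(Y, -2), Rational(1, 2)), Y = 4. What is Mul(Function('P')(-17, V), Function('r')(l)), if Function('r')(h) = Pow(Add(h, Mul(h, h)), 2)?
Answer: Add(18, Mul(12, Pow(2, Rational(1, 2)))) ≈ 34.971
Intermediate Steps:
l = Pow(2, Rational(1, 2)) (l = Pow(Add(4, -2), Rational(1, 2)) = Pow(2, Rational(1, 2)) ≈ 1.4142)
Function('P')(w, c) = 3 (Function('P')(w, c) = Mul(Rational(1, 3), Pow(Add(0, -3), 2)) = Mul(Rational(1, 3), Pow(-3, 2)) = Mul(Rational(1, 3), 9) = 3)
Function('r')(h) = Pow(Add(h, Pow(h, 2)), 2)
Mul(Function('P')(-17, V), Function('r')(l)) = Mul(3, Mul(Pow(Pow(2, Rational(1, 2)), 2), Pow(Add(1, Pow(2, Rational(1, 2))), 2))) = Mul(3, Mul(2, Pow(Add(1, Pow(2, Rational(1, 2))), 2))) = Mul(6, Pow(Add(1, Pow(2, Rational(1, 2))), 2))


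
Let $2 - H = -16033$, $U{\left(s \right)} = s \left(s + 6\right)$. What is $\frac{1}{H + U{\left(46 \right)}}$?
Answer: $\frac{1}{18427} \approx 5.4268 \cdot 10^{-5}$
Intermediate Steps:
$U{\left(s \right)} = s \left(6 + s\right)$
$H = 16035$ ($H = 2 - -16033 = 2 + 16033 = 16035$)
$\frac{1}{H + U{\left(46 \right)}} = \frac{1}{16035 + 46 \left(6 + 46\right)} = \frac{1}{16035 + 46 \cdot 52} = \frac{1}{16035 + 2392} = \frac{1}{18427}$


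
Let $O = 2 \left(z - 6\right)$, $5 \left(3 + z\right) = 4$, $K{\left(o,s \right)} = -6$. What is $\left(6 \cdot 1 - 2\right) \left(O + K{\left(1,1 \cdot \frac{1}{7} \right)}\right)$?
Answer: $- \frac{448}{5} \approx -89.6$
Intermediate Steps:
$z = - \frac{11}{5}$ ($z = -3 + \frac{1}{5} \cdot 4 = -3 + \frac{4}{5} = - \frac{11}{5} \approx -2.2$)
$O = - \frac{82}{5}$ ($O = 2 \left(- \frac{11}{5} - 6\right) = 2 \left(- \frac{41}{5}\right) = - \frac{82}{5} \approx -16.4$)
$\left(6 \cdot 1 - 2\right) \left(O + K{\left(1,1 \cdot \frac{1}{7} \right)}\right) = \left(6 \cdot 1 - 2\right) \left(- \frac{82}{5} - 6\right) = \left(6 - 2\right) \left(- \frac{112}{5}\right) = 4 \left(- \frac{112}{5}\right) = - \frac{448}{5}$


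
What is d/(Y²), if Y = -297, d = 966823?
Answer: 87893/8019 ≈ 10.961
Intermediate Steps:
d/(Y²) = 966823/((-297)²) = 966823/88209 = 966823*(1/88209) = 87893/8019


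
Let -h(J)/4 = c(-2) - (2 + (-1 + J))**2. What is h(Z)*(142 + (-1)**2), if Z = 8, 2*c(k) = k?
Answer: 46904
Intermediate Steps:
c(k) = k/2
h(J) = 4 + 4*(1 + J)**2 (h(J) = -4*((1/2)*(-2) - (2 + (-1 + J))**2) = -4*(-1 - (1 + J)**2) = 4 + 4*(1 + J)**2)
h(Z)*(142 + (-1)**2) = (4 + 4*(1 + 8)**2)*(142 + (-1)**2) = (4 + 4*9**2)*(142 + 1) = (4 + 4*81)*143 = (4 + 324)*143 = 328*143 = 46904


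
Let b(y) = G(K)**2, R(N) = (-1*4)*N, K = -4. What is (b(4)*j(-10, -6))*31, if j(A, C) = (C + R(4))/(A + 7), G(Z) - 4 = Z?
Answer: 0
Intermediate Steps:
R(N) = -4*N
G(Z) = 4 + Z
b(y) = 0 (b(y) = (4 - 4)**2 = 0**2 = 0)
j(A, C) = (-16 + C)/(7 + A) (j(A, C) = (C - 4*4)/(A + 7) = (C - 16)/(7 + A) = (-16 + C)/(7 + A))
(b(4)*j(-10, -6))*31 = (0*((-16 - 6)/(7 - 10)))*31 = (0*(-22/(-3)))*31 = (0*(-1/3*(-22)))*31 = (0*(22/3))*31 = 0*31 = 0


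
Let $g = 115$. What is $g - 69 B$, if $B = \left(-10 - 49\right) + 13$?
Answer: $3289$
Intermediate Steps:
$B = -46$ ($B = -59 + 13 = -46$)
$g - 69 B = 115 - -3174 = 115 + 3174 = 3289$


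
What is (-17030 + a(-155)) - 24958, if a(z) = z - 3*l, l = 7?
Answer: -42164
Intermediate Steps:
a(z) = -21 + z (a(z) = z - 3*7 = z - 21 = -21 + z)
(-17030 + a(-155)) - 24958 = (-17030 + (-21 - 155)) - 24958 = (-17030 - 176) - 24958 = -17206 - 24958 = -42164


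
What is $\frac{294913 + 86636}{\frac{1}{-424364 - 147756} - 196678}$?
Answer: $- \frac{72763937960}{37507805787} \approx -1.94$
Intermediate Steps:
$\frac{294913 + 86636}{\frac{1}{-424364 - 147756} - 196678} = \frac{381549}{\frac{1}{-572120} - 196678} = \frac{381549}{- \frac{1}{572120} - 196678} = \frac{381549}{- \frac{112523417361}{572120}} = 381549 \left(- \frac{572120}{112523417361}\right) = - \frac{72763937960}{37507805787}$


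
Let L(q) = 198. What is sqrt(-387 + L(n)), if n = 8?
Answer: 3*I*sqrt(21) ≈ 13.748*I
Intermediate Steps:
sqrt(-387 + L(n)) = sqrt(-387 + 198) = sqrt(-189) = 3*I*sqrt(21)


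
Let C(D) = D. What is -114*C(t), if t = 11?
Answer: -1254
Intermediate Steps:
-114*C(t) = -114*11 = -1254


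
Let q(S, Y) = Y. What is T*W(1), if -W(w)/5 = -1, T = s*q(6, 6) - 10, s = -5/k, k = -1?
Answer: 100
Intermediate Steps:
s = 5 (s = -5/(-1) = -5*(-1) = 5)
T = 20 (T = 5*6 - 10 = 30 - 10 = 20)
W(w) = 5 (W(w) = -5*(-1) = 5)
T*W(1) = 20*5 = 100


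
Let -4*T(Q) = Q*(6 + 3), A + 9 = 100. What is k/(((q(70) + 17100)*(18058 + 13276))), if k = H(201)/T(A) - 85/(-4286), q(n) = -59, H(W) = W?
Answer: -1125443/624778001070132 ≈ -1.8013e-9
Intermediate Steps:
A = 91 (A = -9 + 100 = 91)
T(Q) = -9*Q/4 (T(Q) = -Q*(6 + 3)/4 = -Q*9/4 = -9*Q/4)
k = -1125443/1170078 (k = 201/((-9/4*91)) - 85/(-4286) = 201/(-819/4) - 85*(-1/4286) = 201*(-4/819) + 85/4286 = -268/273 + 85/4286 = -1125443/1170078 ≈ -0.96185)
k/(((q(70) + 17100)*(18058 + 13276))) = -1125443*1/((-59 + 17100)*(18058 + 13276))/1170078 = -1125443/(1170078*(17041*31334)) = -1125443/1170078/533962694 = -1125443/1170078*1/533962694 = -1125443/624778001070132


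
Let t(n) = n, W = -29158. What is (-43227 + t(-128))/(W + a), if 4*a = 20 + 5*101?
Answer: 173420/116107 ≈ 1.4936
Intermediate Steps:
a = 525/4 (a = (20 + 5*101)/4 = (20 + 505)/4 = (1/4)*525 = 525/4 ≈ 131.25)
(-43227 + t(-128))/(W + a) = (-43227 - 128)/(-29158 + 525/4) = -43355/(-116107/4) = -43355*(-4/116107) = 173420/116107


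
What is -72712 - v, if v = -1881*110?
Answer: 134198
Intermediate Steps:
v = -206910
-72712 - v = -72712 - 1*(-206910) = -72712 + 206910 = 134198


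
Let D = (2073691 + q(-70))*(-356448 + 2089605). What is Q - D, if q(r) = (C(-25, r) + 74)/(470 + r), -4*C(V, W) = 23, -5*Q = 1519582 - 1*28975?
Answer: -5750452266125301/1600 ≈ -3.5940e+12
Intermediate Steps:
Q = -1490607/5 (Q = -(1519582 - 1*28975)/5 = -(1519582 - 28975)/5 = -⅕*1490607 = -1490607/5 ≈ -2.9812e+5)
C(V, W) = -23/4 (C(V, W) = -¼*23 = -23/4)
q(r) = 273/(4*(470 + r)) (q(r) = (-23/4 + 74)/(470 + r) = 273/(4*(470 + r)))
D = 5750451789131061/1600 (D = (2073691 + 273/(4*(470 - 70)))*(-356448 + 2089605) = (2073691 + (273/4)/400)*1733157 = (2073691 + (273/4)*(1/400))*1733157 = (2073691 + 273/1600)*1733157 = (3317905873/1600)*1733157 = 5750451789131061/1600 ≈ 3.5940e+12)
Q - D = -1490607/5 - 1*5750451789131061/1600 = -1490607/5 - 5750451789131061/1600 = -5750452266125301/1600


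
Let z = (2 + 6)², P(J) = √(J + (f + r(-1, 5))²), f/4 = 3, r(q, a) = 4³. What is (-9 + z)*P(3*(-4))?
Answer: 110*√1441 ≈ 4175.7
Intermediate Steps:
r(q, a) = 64
f = 12 (f = 4*3 = 12)
P(J) = √(5776 + J) (P(J) = √(J + (12 + 64)²) = √(J + 76²) = √(J + 5776) = √(5776 + J))
z = 64 (z = 8² = 64)
(-9 + z)*P(3*(-4)) = (-9 + 64)*√(5776 + 3*(-4)) = 55*√(5776 - 12) = 55*√5764 = 55*(2*√1441) = 110*√1441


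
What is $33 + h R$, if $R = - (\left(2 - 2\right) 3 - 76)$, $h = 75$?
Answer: $5733$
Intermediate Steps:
$R = 76$ ($R = - (0 \cdot 3 - 76) = - (0 - 76) = \left(-1\right) \left(-76\right) = 76$)
$33 + h R = 33 + 75 \cdot 76 = 33 + 5700 = 5733$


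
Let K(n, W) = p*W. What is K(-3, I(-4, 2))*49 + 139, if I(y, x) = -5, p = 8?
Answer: -1821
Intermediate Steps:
K(n, W) = 8*W
K(-3, I(-4, 2))*49 + 139 = (8*(-5))*49 + 139 = -40*49 + 139 = -1960 + 139 = -1821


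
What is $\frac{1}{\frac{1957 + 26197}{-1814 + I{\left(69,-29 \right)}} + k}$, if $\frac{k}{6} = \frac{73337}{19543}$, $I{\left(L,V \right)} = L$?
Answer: $\frac{34102535}{217624768} \approx 0.1567$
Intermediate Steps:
$k = \frac{440022}{19543}$ ($k = 6 \cdot \frac{73337}{19543} = \frac{440022}{19543} \approx 22.516$)
$\frac{1}{\frac{1957 + 26197}{-1814 + I{\left(69,-29 \right)}} + k} = \frac{1}{\frac{1957 + 26197}{-1814 + 69} + \frac{440022}{19543}} = \frac{1}{\frac{28154}{-1745} + \frac{440022}{19543}} = \frac{1}{28154 \left(- \frac{1}{1745}\right) + \frac{440022}{19543}} = \frac{1}{- \frac{28154}{1745} + \frac{440022}{19543}} = \frac{1}{\frac{217624768}{34102535}} = \frac{34102535}{217624768}$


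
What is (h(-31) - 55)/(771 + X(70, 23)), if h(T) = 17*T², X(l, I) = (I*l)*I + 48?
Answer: 2326/5407 ≈ 0.43018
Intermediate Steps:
X(l, I) = 48 + l*I² (X(l, I) = l*I² + 48 = 48 + l*I²)
(h(-31) - 55)/(771 + X(70, 23)) = (17*(-31)² - 55)/(771 + (48 + 70*23²)) = (17*961 - 55)/(771 + (48 + 70*529)) = (16337 - 55)/(771 + (48 + 37030)) = 16282/(771 + 37078) = 16282/37849 = 16282*(1/37849) = 2326/5407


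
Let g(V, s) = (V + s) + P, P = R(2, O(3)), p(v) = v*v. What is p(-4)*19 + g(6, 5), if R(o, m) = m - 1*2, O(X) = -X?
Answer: 310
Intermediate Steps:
R(o, m) = -2 + m (R(o, m) = m - 2 = -2 + m)
p(v) = v²
P = -5 (P = -2 - 1*3 = -2 - 3 = -5)
g(V, s) = -5 + V + s (g(V, s) = (V + s) - 5 = -5 + V + s)
p(-4)*19 + g(6, 5) = (-4)²*19 + (-5 + 6 + 5) = 16*19 + 6 = 304 + 6 = 310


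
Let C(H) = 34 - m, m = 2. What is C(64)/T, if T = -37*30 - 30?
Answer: -8/285 ≈ -0.028070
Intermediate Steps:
C(H) = 32 (C(H) = 34 - 1*2 = 34 - 2 = 32)
T = -1140 (T = -1110 - 30 = -1140)
C(64)/T = 32/(-1140) = 32*(-1/1140) = -8/285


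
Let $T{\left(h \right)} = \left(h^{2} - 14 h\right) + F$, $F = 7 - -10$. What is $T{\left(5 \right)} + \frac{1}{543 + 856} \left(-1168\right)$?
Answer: $- \frac{40340}{1399} \approx -28.835$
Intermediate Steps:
$F = 17$ ($F = 7 + 10 = 17$)
$T{\left(h \right)} = 17 + h^{2} - 14 h$ ($T{\left(h \right)} = \left(h^{2} - 14 h\right) + 17 = 17 + h^{2} - 14 h$)
$T{\left(5 \right)} + \frac{1}{543 + 856} \left(-1168\right) = \left(17 + 5^{2} - 70\right) + \frac{1}{543 + 856} \left(-1168\right) = \left(17 + 25 - 70\right) + \frac{1}{1399} \left(-1168\right) = -28 + \frac{1}{1399} \left(-1168\right) = -28 - \frac{1168}{1399} = - \frac{40340}{1399}$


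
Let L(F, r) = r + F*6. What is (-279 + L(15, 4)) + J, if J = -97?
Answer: -282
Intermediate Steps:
L(F, r) = r + 6*F
(-279 + L(15, 4)) + J = (-279 + (4 + 6*15)) - 97 = (-279 + (4 + 90)) - 97 = (-279 + 94) - 97 = -185 - 97 = -282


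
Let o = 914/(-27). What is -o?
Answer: 914/27 ≈ 33.852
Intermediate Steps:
o = -914/27 (o = 914*(-1/27) = -914/27 ≈ -33.852)
-o = -1*(-914/27) = 914/27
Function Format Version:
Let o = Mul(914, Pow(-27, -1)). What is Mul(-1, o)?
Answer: Rational(914, 27) ≈ 33.852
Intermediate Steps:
o = Rational(-914, 27) (o = Mul(914, Rational(-1, 27)) = Rational(-914, 27) ≈ -33.852)
Mul(-1, o) = Mul(-1, Rational(-914, 27)) = Rational(914, 27)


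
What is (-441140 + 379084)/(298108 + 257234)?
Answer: -31028/277671 ≈ -0.11174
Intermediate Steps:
(-441140 + 379084)/(298108 + 257234) = -62056/555342 = -62056*1/555342 = -31028/277671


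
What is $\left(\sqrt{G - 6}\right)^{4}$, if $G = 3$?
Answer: $9$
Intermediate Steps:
$\left(\sqrt{G - 6}\right)^{4} = \left(\sqrt{3 - 6}\right)^{4} = \left(\sqrt{-3}\right)^{4} = \left(i \sqrt{3}\right)^{4} = 9$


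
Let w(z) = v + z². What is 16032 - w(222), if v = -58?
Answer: -33194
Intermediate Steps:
w(z) = -58 + z²
16032 - w(222) = 16032 - (-58 + 222²) = 16032 - (-58 + 49284) = 16032 - 1*49226 = 16032 - 49226 = -33194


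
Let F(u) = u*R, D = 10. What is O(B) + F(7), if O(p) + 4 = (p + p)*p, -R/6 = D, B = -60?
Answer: 6776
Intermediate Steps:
R = -60 (R = -6*10 = -60)
O(p) = -4 + 2*p² (O(p) = -4 + (p + p)*p = -4 + (2*p)*p = -4 + 2*p²)
F(u) = -60*u (F(u) = u*(-60) = -60*u)
O(B) + F(7) = (-4 + 2*(-60)²) - 60*7 = (-4 + 2*3600) - 420 = (-4 + 7200) - 420 = 7196 - 420 = 6776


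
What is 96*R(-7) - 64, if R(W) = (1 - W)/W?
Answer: -1216/7 ≈ -173.71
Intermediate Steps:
R(W) = (1 - W)/W
96*R(-7) - 64 = 96*((1 - 1*(-7))/(-7)) - 64 = 96*(-(1 + 7)/7) - 64 = 96*(-⅐*8) - 64 = 96*(-8/7) - 64 = -768/7 - 64 = -1216/7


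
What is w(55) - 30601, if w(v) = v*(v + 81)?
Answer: -23121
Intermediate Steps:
w(v) = v*(81 + v)
w(55) - 30601 = 55*(81 + 55) - 30601 = 55*136 - 30601 = 7480 - 30601 = -23121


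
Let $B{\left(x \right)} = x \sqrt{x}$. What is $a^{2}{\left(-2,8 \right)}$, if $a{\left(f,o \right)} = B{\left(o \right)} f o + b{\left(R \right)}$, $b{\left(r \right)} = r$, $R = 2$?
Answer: $131076 - 1024 \sqrt{2} \approx 1.2963 \cdot 10^{5}$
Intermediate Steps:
$B{\left(x \right)} = x^{\frac{3}{2}}$
$a{\left(f,o \right)} = 2 + f o^{\frac{5}{2}}$ ($a{\left(f,o \right)} = o^{\frac{3}{2}} f o + 2 = f o^{\frac{3}{2}} o + 2 = f o^{\frac{5}{2}} + 2 = 2 + f o^{\frac{5}{2}}$)
$a^{2}{\left(-2,8 \right)} = \left(2 - 2 \cdot 8^{\frac{5}{2}}\right)^{2} = \left(2 - 2 \cdot 128 \sqrt{2}\right)^{2} = \left(2 - 256 \sqrt{2}\right)^{2}$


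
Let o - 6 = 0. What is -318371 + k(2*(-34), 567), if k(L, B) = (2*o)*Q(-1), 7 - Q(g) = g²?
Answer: -318299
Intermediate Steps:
o = 6 (o = 6 + 0 = 6)
Q(g) = 7 - g²
k(L, B) = 72 (k(L, B) = (2*6)*(7 - 1*(-1)²) = 12*(7 - 1*1) = 12*(7 - 1) = 12*6 = 72)
-318371 + k(2*(-34), 567) = -318371 + 72 = -318299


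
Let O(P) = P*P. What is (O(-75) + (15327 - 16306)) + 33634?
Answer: 38280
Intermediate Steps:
O(P) = P²
(O(-75) + (15327 - 16306)) + 33634 = ((-75)² + (15327 - 16306)) + 33634 = (5625 - 979) + 33634 = 4646 + 33634 = 38280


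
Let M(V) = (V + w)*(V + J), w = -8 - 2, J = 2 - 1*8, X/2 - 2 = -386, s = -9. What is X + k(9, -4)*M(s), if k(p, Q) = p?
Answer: 1797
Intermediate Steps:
X = -768 (X = 4 + 2*(-386) = 4 - 772 = -768)
J = -6 (J = 2 - 8 = -6)
w = -10
M(V) = (-10 + V)*(-6 + V) (M(V) = (V - 10)*(V - 6) = (-10 + V)*(-6 + V))
X + k(9, -4)*M(s) = -768 + 9*(60 + (-9)**2 - 16*(-9)) = -768 + 9*(60 + 81 + 144) = -768 + 9*285 = -768 + 2565 = 1797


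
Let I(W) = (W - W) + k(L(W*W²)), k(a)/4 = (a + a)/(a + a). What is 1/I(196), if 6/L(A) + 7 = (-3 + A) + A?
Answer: ¼ ≈ 0.25000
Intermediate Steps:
L(A) = 6/(-10 + 2*A) (L(A) = 6/(-7 + ((-3 + A) + A)) = 6/(-7 + (-3 + 2*A)) = 6/(-10 + 2*A))
k(a) = 4 (k(a) = 4*((a + a)/(a + a)) = 4*((2*a)/((2*a))) = 4*((2*a)*(1/(2*a))) = 4*1 = 4)
I(W) = 4 (I(W) = (W - W) + 4 = 0 + 4 = 4)
1/I(196) = 1/4 = ¼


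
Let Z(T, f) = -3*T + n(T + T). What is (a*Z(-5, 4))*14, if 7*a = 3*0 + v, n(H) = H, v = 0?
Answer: 0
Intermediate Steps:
Z(T, f) = -T (Z(T, f) = -3*T + (T + T) = -3*T + 2*T = -T)
a = 0 (a = (3*0 + 0)/7 = (0 + 0)/7 = (⅐)*0 = 0)
(a*Z(-5, 4))*14 = (0*(-1*(-5)))*14 = (0*5)*14 = 0*14 = 0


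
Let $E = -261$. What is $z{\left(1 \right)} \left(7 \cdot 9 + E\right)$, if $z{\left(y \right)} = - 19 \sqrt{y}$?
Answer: $3762$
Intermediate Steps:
$z{\left(1 \right)} \left(7 \cdot 9 + E\right) = - 19 \sqrt{1} \left(7 \cdot 9 - 261\right) = \left(-19\right) 1 \left(63 - 261\right) = \left(-19\right) \left(-198\right) = 3762$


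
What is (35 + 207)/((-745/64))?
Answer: -15488/745 ≈ -20.789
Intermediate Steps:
(35 + 207)/((-745/64)) = 242/((-745*1/64)) = 242/(-745/64) = 242*(-64/745) = -15488/745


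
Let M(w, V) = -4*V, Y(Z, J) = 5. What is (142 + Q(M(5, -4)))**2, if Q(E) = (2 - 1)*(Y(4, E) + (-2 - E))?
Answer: 16641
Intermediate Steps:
Q(E) = 3 - E (Q(E) = (2 - 1)*(5 + (-2 - E)) = 1*(3 - E) = 3 - E)
(142 + Q(M(5, -4)))**2 = (142 + (3 - (-4)*(-4)))**2 = (142 + (3 - 1*16))**2 = (142 + (3 - 16))**2 = (142 - 13)**2 = 129**2 = 16641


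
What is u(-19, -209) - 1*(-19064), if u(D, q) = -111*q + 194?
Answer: 42457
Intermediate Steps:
u(D, q) = 194 - 111*q
u(-19, -209) - 1*(-19064) = (194 - 111*(-209)) - 1*(-19064) = (194 + 23199) + 19064 = 23393 + 19064 = 42457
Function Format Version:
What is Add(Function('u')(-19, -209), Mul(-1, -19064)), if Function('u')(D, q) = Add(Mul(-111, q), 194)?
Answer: 42457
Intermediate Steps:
Function('u')(D, q) = Add(194, Mul(-111, q))
Add(Function('u')(-19, -209), Mul(-1, -19064)) = Add(Add(194, Mul(-111, -209)), Mul(-1, -19064)) = Add(Add(194, 23199), 19064) = Add(23393, 19064) = 42457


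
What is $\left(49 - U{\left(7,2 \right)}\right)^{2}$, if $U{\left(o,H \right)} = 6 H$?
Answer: $1369$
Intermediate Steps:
$\left(49 - U{\left(7,2 \right)}\right)^{2} = \left(49 - 6 \cdot 2\right)^{2} = \left(49 - 12\right)^{2} = 37^{2} = 1369$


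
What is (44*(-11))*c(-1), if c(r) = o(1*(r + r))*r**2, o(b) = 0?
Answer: 0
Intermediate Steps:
c(r) = 0 (c(r) = 0*r**2 = 0)
(44*(-11))*c(-1) = (44*(-11))*0 = -484*0 = 0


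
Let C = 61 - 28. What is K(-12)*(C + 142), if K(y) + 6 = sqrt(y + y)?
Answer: -1050 + 350*I*sqrt(6) ≈ -1050.0 + 857.32*I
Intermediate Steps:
K(y) = -6 + sqrt(2)*sqrt(y) (K(y) = -6 + sqrt(y + y) = -6 + sqrt(2*y) = -6 + sqrt(2)*sqrt(y))
C = 33
K(-12)*(C + 142) = (-6 + sqrt(2)*sqrt(-12))*(33 + 142) = (-6 + sqrt(2)*(2*I*sqrt(3)))*175 = (-6 + 2*I*sqrt(6))*175 = -1050 + 350*I*sqrt(6)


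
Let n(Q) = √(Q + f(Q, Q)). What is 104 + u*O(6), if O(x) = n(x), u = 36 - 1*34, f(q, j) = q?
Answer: 104 + 4*√3 ≈ 110.93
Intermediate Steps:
u = 2 (u = 36 - 34 = 2)
n(Q) = √2*√Q (n(Q) = √(Q + Q) = √(2*Q) = √2*√Q)
O(x) = √2*√x
104 + u*O(6) = 104 + 2*(√2*√6) = 104 + 2*(2*√3) = 104 + 4*√3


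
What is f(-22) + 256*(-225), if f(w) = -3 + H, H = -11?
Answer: -57614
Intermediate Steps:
f(w) = -14 (f(w) = -3 - 11 = -14)
f(-22) + 256*(-225) = -14 + 256*(-225) = -14 - 57600 = -57614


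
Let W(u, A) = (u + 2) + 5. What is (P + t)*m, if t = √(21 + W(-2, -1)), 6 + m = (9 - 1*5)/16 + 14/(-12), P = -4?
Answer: 83/3 - 83*√26/12 ≈ -7.6016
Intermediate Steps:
m = -83/12 (m = -6 + ((9 - 1*5)/16 + 14/(-12)) = -6 + ((9 - 5)*(1/16) + 14*(-1/12)) = -6 + (4*(1/16) - 7/6) = -6 + (¼ - 7/6) = -6 - 11/12 = -83/12 ≈ -6.9167)
W(u, A) = 7 + u (W(u, A) = (2 + u) + 5 = 7 + u)
t = √26 (t = √(21 + (7 - 2)) = √(21 + 5) = √26 ≈ 5.0990)
(P + t)*m = (-4 + √26)*(-83/12) = 83/3 - 83*√26/12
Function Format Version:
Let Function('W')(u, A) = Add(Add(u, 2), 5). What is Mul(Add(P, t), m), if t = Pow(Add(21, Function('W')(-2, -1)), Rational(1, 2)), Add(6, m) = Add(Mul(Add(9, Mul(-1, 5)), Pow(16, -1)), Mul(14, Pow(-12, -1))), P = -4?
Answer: Add(Rational(83, 3), Mul(Rational(-83, 12), Pow(26, Rational(1, 2)))) ≈ -7.6016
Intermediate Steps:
m = Rational(-83, 12) (m = Add(-6, Add(Mul(Add(9, Mul(-1, 5)), Pow(16, -1)), Mul(14, Pow(-12, -1)))) = Add(-6, Add(Mul(Add(9, -5), Rational(1, 16)), Mul(14, Rational(-1, 12)))) = Add(-6, Add(Mul(4, Rational(1, 16)), Rational(-7, 6))) = Add(-6, Add(Rational(1, 4), Rational(-7, 6))) = Add(-6, Rational(-11, 12)) = Rational(-83, 12) ≈ -6.9167)
Function('W')(u, A) = Add(7, u) (Function('W')(u, A) = Add(Add(2, u), 5) = Add(7, u))
t = Pow(26, Rational(1, 2)) (t = Pow(Add(21, Add(7, -2)), Rational(1, 2)) = Pow(Add(21, 5), Rational(1, 2)) = Pow(26, Rational(1, 2)) ≈ 5.0990)
Mul(Add(P, t), m) = Mul(Add(-4, Pow(26, Rational(1, 2))), Rational(-83, 12)) = Add(Rational(83, 3), Mul(Rational(-83, 12), Pow(26, Rational(1, 2))))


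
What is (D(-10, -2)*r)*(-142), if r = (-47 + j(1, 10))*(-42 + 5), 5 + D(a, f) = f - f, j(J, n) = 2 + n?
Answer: 919450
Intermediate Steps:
D(a, f) = -5 (D(a, f) = -5 + (f - f) = -5 + 0 = -5)
r = 1295 (r = (-47 + (2 + 10))*(-42 + 5) = (-47 + 12)*(-37) = -35*(-37) = 1295)
(D(-10, -2)*r)*(-142) = -5*1295*(-142) = -6475*(-142) = 919450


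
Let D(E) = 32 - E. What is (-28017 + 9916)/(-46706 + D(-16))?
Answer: 18101/46658 ≈ 0.38795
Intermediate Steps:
(-28017 + 9916)/(-46706 + D(-16)) = (-28017 + 9916)/(-46706 + (32 - 1*(-16))) = -18101/(-46706 + (32 + 16)) = -18101/(-46706 + 48) = -18101/(-46658) = -18101*(-1/46658) = 18101/46658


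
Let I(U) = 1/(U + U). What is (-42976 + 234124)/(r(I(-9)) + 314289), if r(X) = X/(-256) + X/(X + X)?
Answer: 880809984/1448246017 ≈ 0.60819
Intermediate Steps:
I(U) = 1/(2*U)
r(X) = ½ - X/256 (r(X) = X*(-1/256) + X/((2*X)) = -X/256 + X*(1/(2*X)) = -X/256 + ½ = ½ - X/256)
(-42976 + 234124)/(r(I(-9)) + 314289) = (-42976 + 234124)/((½ - 1/(512*(-9))) + 314289) = 191148/((½ - (-1)/(512*9)) + 314289) = 191148/((½ - 1/256*(-1/18)) + 314289) = 191148/((½ + 1/4608) + 314289) = 191148/(2305/4608 + 314289) = 191148/(1448246017/4608) = 191148*(4608/1448246017) = 880809984/1448246017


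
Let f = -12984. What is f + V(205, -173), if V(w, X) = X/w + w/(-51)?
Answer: -135798568/10455 ≈ -12989.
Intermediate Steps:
V(w, X) = -w/51 + X/w (V(w, X) = X/w + w*(-1/51) = X/w - w/51 = -w/51 + X/w)
f + V(205, -173) = -12984 + (-1/51*205 - 173/205) = -12984 + (-205/51 - 173*1/205) = -12984 + (-205/51 - 173/205) = -12984 - 50848/10455 = -135798568/10455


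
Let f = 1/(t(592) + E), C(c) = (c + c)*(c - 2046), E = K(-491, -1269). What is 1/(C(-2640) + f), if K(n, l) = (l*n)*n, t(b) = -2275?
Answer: 305934064/7569445086213119 ≈ 4.0417e-8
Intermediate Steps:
K(n, l) = l*n²
E = -305931789 (E = -1269*(-491)² = -1269*241081 = -305931789)
C(c) = 2*c*(-2046 + c) (C(c) = (2*c)*(-2046 + c) = 2*c*(-2046 + c))
f = -1/305934064 (f = 1/(-2275 - 305931789) = 1/(-305934064) = -1/305934064 ≈ -3.2687e-9)
1/(C(-2640) + f) = 1/(2*(-2640)*(-2046 - 2640) - 1/305934064) = 1/(2*(-2640)*(-4686) - 1/305934064) = 1/(24742080 - 1/305934064) = 1/(7569445086213119/305934064) = 305934064/7569445086213119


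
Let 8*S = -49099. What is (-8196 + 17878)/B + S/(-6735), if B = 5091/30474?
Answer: 5299168174283/91434360 ≈ 57956.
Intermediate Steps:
S = -49099/8 (S = (⅛)*(-49099) = -49099/8 ≈ -6137.4)
B = 1697/10158 (B = 5091*(1/30474) = 1697/10158 ≈ 0.16706)
(-8196 + 17878)/B + S/(-6735) = (-8196 + 17878)/(1697/10158) - 49099/8/(-6735) = 9682*(10158/1697) - 49099/8*(-1/6735) = 98349756/1697 + 49099/53880 = 5299168174283/91434360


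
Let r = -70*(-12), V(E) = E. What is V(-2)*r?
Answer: -1680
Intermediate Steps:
r = 840
V(-2)*r = -2*840 = -1680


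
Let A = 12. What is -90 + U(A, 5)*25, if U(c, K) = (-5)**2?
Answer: 535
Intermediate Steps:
U(c, K) = 25
-90 + U(A, 5)*25 = -90 + 25*25 = -90 + 625 = 535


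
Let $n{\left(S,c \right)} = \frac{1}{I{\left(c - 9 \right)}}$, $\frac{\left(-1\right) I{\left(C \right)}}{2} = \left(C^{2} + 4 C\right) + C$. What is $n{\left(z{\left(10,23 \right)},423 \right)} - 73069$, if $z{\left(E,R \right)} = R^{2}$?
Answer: $- \frac{25349974309}{346932} \approx -73069.0$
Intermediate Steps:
$I{\left(C \right)} = - 10 C - 2 C^{2}$ ($I{\left(C \right)} = - 2 \left(\left(C^{2} + 4 C\right) + C\right) = - 2 \left(C^{2} + 5 C\right) = - 10 C - 2 C^{2}$)
$n{\left(S,c \right)} = - \frac{1}{2 \left(-9 + c\right) \left(-4 + c\right)}$ ($n{\left(S,c \right)} = \frac{1}{\left(-2\right) \left(c - 9\right) \left(5 + \left(c - 9\right)\right)} = \frac{1}{\left(-2\right) \left(-9 + c\right) \left(5 + \left(-9 + c\right)\right)} = \frac{1}{\left(-2\right) \left(-9 + c\right) \left(-4 + c\right)} = - \frac{1}{2 \left(-9 + c\right) \left(-4 + c\right)}$)
$n{\left(z{\left(10,23 \right)},423 \right)} - 73069 = - \frac{1}{2 \left(-9 + 423\right) \left(-4 + 423\right)} - 73069 = - \frac{1}{2 \cdot 414 \cdot 419} - 73069 = \left(- \frac{1}{2}\right) \frac{1}{414} \cdot \frac{1}{419} - 73069 = - \frac{1}{346932} - 73069 = - \frac{25349974309}{346932}$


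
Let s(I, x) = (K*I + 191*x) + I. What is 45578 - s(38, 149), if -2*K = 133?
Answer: 19608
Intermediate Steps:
K = -133/2 (K = -½*133 = -133/2 ≈ -66.500)
s(I, x) = 191*x - 131*I/2 (s(I, x) = (-133*I/2 + 191*x) + I = (191*x - 133*I/2) + I = 191*x - 131*I/2)
45578 - s(38, 149) = 45578 - (191*149 - 131/2*38) = 45578 - (28459 - 2489) = 45578 - 1*25970 = 45578 - 25970 = 19608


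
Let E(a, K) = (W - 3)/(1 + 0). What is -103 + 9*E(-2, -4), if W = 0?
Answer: -130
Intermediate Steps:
E(a, K) = -3 (E(a, K) = (0 - 3)/(1 + 0) = -3/1 = -3*1 = -3)
-103 + 9*E(-2, -4) = -103 + 9*(-3) = -103 - 27 = -130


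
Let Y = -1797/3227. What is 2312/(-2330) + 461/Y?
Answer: -1735186087/2093505 ≈ -828.84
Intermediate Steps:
Y = -1797/3227 (Y = -1797*1/3227 = -1797/3227 ≈ -0.55686)
2312/(-2330) + 461/Y = 2312/(-2330) + 461/(-1797/3227) = 2312*(-1/2330) + 461*(-3227/1797) = -1156/1165 - 1487647/1797 = -1735186087/2093505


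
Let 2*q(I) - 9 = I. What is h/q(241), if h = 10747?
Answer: 10747/125 ≈ 85.976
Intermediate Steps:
q(I) = 9/2 + I/2
h/q(241) = 10747/(9/2 + (½)*241) = 10747/(9/2 + 241/2) = 10747/125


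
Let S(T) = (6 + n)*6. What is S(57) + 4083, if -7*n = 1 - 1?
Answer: 4119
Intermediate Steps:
n = 0 (n = -(1 - 1)/7 = -1/7*0 = 0)
S(T) = 36 (S(T) = (6 + 0)*6 = 6*6 = 36)
S(57) + 4083 = 36 + 4083 = 4119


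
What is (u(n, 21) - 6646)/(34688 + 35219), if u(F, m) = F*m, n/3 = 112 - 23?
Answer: -1039/69907 ≈ -0.014863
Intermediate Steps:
n = 267 (n = 3*(112 - 23) = 3*89 = 267)
(u(n, 21) - 6646)/(34688 + 35219) = (267*21 - 6646)/(34688 + 35219) = (5607 - 6646)/69907 = -1039*1/69907 = -1039/69907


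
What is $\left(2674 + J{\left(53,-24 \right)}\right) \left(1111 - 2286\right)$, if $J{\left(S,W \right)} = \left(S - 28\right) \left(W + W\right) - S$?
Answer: $-1669675$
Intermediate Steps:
$J{\left(S,W \right)} = - S + 2 W \left(-28 + S\right)$ ($J{\left(S,W \right)} = \left(-28 + S\right) 2 W - S = 2 W \left(-28 + S\right) - S = - S + 2 W \left(-28 + S\right)$)
$\left(2674 + J{\left(53,-24 \right)}\right) \left(1111 - 2286\right) = \left(2674 - \left(-1291 + 2544\right)\right) \left(1111 - 2286\right) = \left(2674 - 1253\right) \left(1111 - 2286\right) = \left(2674 - 1253\right) \left(-1175\right) = 1421 \left(-1175\right) = -1669675$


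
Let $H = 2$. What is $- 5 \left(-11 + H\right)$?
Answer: $45$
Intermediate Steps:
$- 5 \left(-11 + H\right) = - 5 \left(-11 + 2\right) = \left(-5\right) \left(-9\right) = 45$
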